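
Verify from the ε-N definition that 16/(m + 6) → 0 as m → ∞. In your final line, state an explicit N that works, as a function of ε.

N = 16/ε

Suppose ε > 0. For m ≥ 1, |16/(m + 6) − 0| = 16/(m + 6) ≤ 16/m.
We need 16/m < ε, i.e. m > 16/ε.
Take N = 16/ε. If m > N then |16/(m + 6)| ≤ 16/m < ε.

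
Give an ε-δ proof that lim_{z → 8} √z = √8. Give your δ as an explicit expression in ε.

δ = min(8, √8·ε)

Let ε > 0. We want δ > 0 such that 0 < |z − 8| < δ implies |√z − √8| < ε.
Rationalise: √z − √8 = (z − 8)/(√z + √8), so |√z − √8| = |z − 8|/(√z + √8).
Restrict δ ≤ 8 so that |z − 8| < 8 forces z > 0, and then √z + √8 > √8.
Hence |√z − √8| < |z − 8|/√8, which is < ε once |z − 8| < √8·ε.
Take δ = min(8, √8·ε). If 0 < |z − 8| < δ then z > 0 and |√z − √8| < |z − 8|/√8 < ε.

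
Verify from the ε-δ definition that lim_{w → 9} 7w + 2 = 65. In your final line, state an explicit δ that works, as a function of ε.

δ = ε/7

Suppose ε > 0. We need δ > 0 so that 0 < |w − 9| < δ implies |(7w + 2) − 65| < ε.
|(7w + 2) − 65| = |7w - 63| = 7|w − 9|.
Thus it suffices that |w − 9| < ε/7.
Choosing δ = ε/7 gives |(7w + 2) − 65| = 7|w − 9| < ε whenever |w − 9| < δ.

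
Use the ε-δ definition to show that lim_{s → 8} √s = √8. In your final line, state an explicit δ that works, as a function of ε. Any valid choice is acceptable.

Let ε > 0 be given. We want δ > 0 such that 0 < |s − 8| < δ implies |√s − √8| < ε.
Rationalise: √s − √8 = (s − 8)/(√s + √8), so |√s − √8| = |s − 8|/(√s + √8).
Restrict δ ≤ 8 so that |s − 8| < 8 forces s > 0, and then √s + √8 > √8.
Hence |√s − √8| < |s − 8|/√8, which is < ε once |s − 8| < √8·ε.
Take δ = min(8, √8·ε). If 0 < |s − 8| < δ then s > 0 and |√s − √8| < |s − 8|/√8 < ε.

δ = min(8, √8·ε)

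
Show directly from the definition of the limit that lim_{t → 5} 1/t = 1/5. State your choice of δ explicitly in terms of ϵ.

Suppose ϵ > 0. We seek δ > 0 such that 0 < |t − 5| < δ implies |1/t − (1/5)| < ϵ.
|1/t − (1/5)| = |5 − t|/(5·|t|) = |t − 5|/(5|t|).
Require δ ≤ 5/2 so that |t| > 5 − 5/2 = 5/2, hence 5|t| > 25/2.
Then |1/t − (1/5)| < |t − 5|/(25/2), which is < ϵ when |t − 5| < (25/2)ϵ.
Take δ = min(5/2, (25/2)ϵ). Then 0 < |t − 5| < δ gives both |t − 5| < 5/2 and |t − 5| < (25/2)ϵ, so |1/t − (1/5)| < ϵ.

δ = min(5/2, (25/2)ϵ)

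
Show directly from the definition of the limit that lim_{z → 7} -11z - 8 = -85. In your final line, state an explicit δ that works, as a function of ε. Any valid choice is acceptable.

Let ε > 0 be given. We need δ > 0 so that 0 < |z − 7| < δ implies |(-11z - 8) + 85| < ε.
Since (-11z - 8) + 85 = -11(z − 7), we have |(-11z - 8) + 85| = 11|z − 7|.
So 11|z − 7| < ε exactly when |z − 7| < ε/11.
Take δ = ε/11. If 0 < |z − 7| < δ then |(-11z - 8) + 85| = 11|z − 7| < 11·(ε/11) = ε.

δ = ε/11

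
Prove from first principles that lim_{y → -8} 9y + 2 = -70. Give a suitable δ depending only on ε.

δ = ε/9

Let ε > 0. We need δ > 0 so that 0 < |y + 8| < δ implies |(9y + 2) + 70| < ε.
|(9y + 2) + 70| = |9y + 72| = 9|y + 8|.
Thus it suffices that |y + 8| < ε/9.
Take δ = ε/9. If 0 < |y + 8| < δ then |(9y + 2) + 70| = 9|y + 8| < 9·(ε/9) = ε.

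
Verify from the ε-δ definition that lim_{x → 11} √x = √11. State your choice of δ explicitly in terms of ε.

δ = min(11, √11·ε)

Suppose ε > 0. We want δ > 0 such that 0 < |x − 11| < δ implies |√x − √11| < ε.
Multiplying by the conjugate, |√x − √11| = |x − 11|/(√x + √11).
Restrict δ ≤ 11 so that |x − 11| < 11 forces x > 0, and then √x + √11 > √11.
Hence |√x − √11| < |x − 11|/√11, which is < ε once |x − 11| < √11·ε.
Take δ = min(11, √11·ε). If 0 < |x − 11| < δ then x > 0 and |√x − √11| < |x − 11|/√11 < ε.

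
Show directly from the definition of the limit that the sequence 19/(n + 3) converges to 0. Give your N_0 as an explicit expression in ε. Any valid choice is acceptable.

Let ε > 0. For n ≥ 1, |19/(n + 3) − 0| = 19/(n + 3) ≤ 19/n.
We need 19/n < ε, i.e. n > 19/ε.
Take N_0 = 19/ε. If n > N_0 then |19/(n + 3)| ≤ 19/n < ε.

N_0 = 19/ε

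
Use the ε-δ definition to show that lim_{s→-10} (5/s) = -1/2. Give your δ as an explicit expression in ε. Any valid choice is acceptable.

Suppose ε > 0. We seek δ > 0 such that 0 < |s + 10| < δ implies |5/s + 1/2| < ε.
|5/s + 1/2| = 5·|-10 − s|/(10·|s|) = 5|s + 10|/(10|s|).
Require δ ≤ 5 so that |s| > 10 − 5 = 5, hence 10|s| > 50.
Then |5/s + 1/2| < 5|s + 10|/50, which is < ε when |s + 10| < 10ε.
Take δ = min(5, 10ε). Then 0 < |s + 10| < δ gives both |s + 10| < 5 and |s + 10| < 10ε, so |5/s + 1/2| < ε.

δ = min(5, 10ε)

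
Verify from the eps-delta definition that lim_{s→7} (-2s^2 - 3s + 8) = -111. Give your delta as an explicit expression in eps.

delta = min(1, eps/33)

Let eps > 0 be given. We want delta > 0 such that 0 < |s − 7| < delta implies |(-2s^2 - 3s + 8) + 111| < eps.
(-2s^2 - 3s + 8) + 111 = -2s^2 - 3s + 119 = (s − 7)(-2s - 17).
So |(-2s^2 - 3s + 8) + 111| = |s − 7|·|-2s - 17|.
Assume first that |s − 7| < 1, so |s| < 8. Then |-2s - 17| ≤ 2·8 + 17 = 33.
Hence |(-2s^2 - 3s + 8) + 111| ≤ 33|s − 7| < eps provided |s − 7| < eps/33.
Choosing delta = min(1, eps/33) ensures both conditions, hence |(-2s^2 - 3s + 8) + 111| < eps.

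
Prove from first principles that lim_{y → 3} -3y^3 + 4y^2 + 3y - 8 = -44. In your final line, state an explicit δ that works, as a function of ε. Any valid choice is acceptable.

δ = min(2, ε/112)

Suppose ε > 0. We want δ > 0 such that 0 < |y − 3| < δ implies |(-3y^3 + 4y^2 + 3y - 8) + 44| < ε.
(-3y^3 + 4y^2 + 3y - 8) + 44 = -3y^3 + 4y^2 + 3y + 36 = (y − 3)(-3y^2 - 5y - 12).
So |(-3y^3 + 4y^2 + 3y - 8) + 44| = |y − 3|·|-3y^2 - 5y - 12|.
Assume first that |y − 3| < 2, so |y| < 5. Then |-3y^2 - 5y - 12| ≤ 3·5^2 + 5·5 + 12 = 112.
Hence |(-3y^3 + 4y^2 + 3y - 8) + 44| ≤ 112|y − 3| < ε provided |y − 3| < ε/112.
Choosing δ = min(2, ε/112) ensures both conditions, hence |(-3y^3 + 4y^2 + 3y - 8) + 44| < ε.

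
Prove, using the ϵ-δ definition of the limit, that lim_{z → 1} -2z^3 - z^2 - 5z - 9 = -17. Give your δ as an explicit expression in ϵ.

Suppose ϵ > 0. We want δ > 0 such that 0 < |z − 1| < δ implies |(-2z^3 - z^2 - 5z - 9) + 17| < ϵ.
(-2z^3 - z^2 - 5z - 9) + 17 = -2z^3 - z^2 - 5z + 8 = (z − 1)(-2z^2 - 3z - 8).
So |(-2z^3 - z^2 - 5z - 9) + 17| = |z − 1|·|-2z^2 - 3z - 8|.
Require δ ≤ 1. Then |z − 1| < 1 gives |z| < 2, and by the triangle inequality |-2z^2 - 3z - 8| ≤ 2·2^2 + 3·2 + 8 = 22.
Hence |(-2z^3 - z^2 - 5z - 9) + 17| ≤ 22|z − 1| < ϵ provided |z − 1| < ϵ/22.
Choosing δ = min(1, ϵ/22) ensures both conditions, hence |(-2z^3 - z^2 - 5z - 9) + 17| < ϵ.

δ = min(1, ϵ/22)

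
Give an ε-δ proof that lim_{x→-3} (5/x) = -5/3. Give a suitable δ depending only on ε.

Fix ε > 0. We seek δ > 0 such that 0 < |x + 3| < δ implies |5/x + 5/3| < ε.
|5/x + 5/3| = 5·|-3 − x|/(3·|x|) = 5|x + 3|/(3|x|).
Restrict δ ≤ 3/2. Then |x + 3| < 3/2 gives |x| > 3/2, so 3|x| > 9/2.
Then |5/x + 5/3| < 5|x + 3|/(9/2), which is < ε when |x + 3| < (9/10)ε.
Take δ = min(3/2, (9/10)ε). Then 0 < |x + 3| < δ gives both |x + 3| < 3/2 and |x + 3| < (9/10)ε, so |5/x + 5/3| < ε.

δ = min(3/2, (9/10)ε)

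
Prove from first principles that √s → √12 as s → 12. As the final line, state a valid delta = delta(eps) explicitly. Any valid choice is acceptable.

Let eps > 0. We want delta > 0 such that 0 < |s − 12| < delta implies |√s − √12| < eps.
Rationalise: √s − √12 = (s − 12)/(√s + √12), so |√s − √12| = |s − 12|/(√s + √12).
Restrict delta ≤ 12 so that |s − 12| < 12 forces s > 0, and then √s + √12 > √12.
Hence |√s − √12| < |s − 12|/√12, which is < eps once |s − 12| < √12·eps.
Take delta = min(12, √12·eps). If 0 < |s − 12| < delta then s > 0 and |√s − √12| < |s − 12|/√12 < eps.

delta = min(12, √12·eps)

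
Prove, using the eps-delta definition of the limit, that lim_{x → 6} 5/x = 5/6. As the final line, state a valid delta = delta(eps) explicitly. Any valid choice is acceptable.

delta = min(3, (18/5)eps)

Let eps > 0 be given. We seek delta > 0 such that 0 < |x − 6| < delta implies |5/x − (5/6)| < eps.
|5/x − (5/6)| = 5·|6 − x|/(6·|x|) = 5|x − 6|/(6|x|).
Restrict delta ≤ 3. Then |x − 6| < 3 gives |x| > 3, so 6|x| > 18.
Then |5/x − (5/6)| < 5|x − 6|/18, which is < eps when |x − 6| < (18/5)eps.
Take delta = min(3, (18/5)eps). Then 0 < |x − 6| < delta gives both |x − 6| < 3 and |x − 6| < (18/5)eps, so |5/x − (5/6)| < eps.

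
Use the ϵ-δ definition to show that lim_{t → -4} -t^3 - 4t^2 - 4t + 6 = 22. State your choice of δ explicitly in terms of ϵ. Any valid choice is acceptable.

δ = min(1, ϵ/29)

Fix ϵ > 0. We want δ > 0 such that 0 < |t + 4| < δ implies |(-t^3 - 4t^2 - 4t + 6) − 22| < ϵ.
(-t^3 - 4t^2 - 4t + 6) − 22 = -t^3 - 4t^2 - 4t - 16 = (t + 4)(-t^2 - 4).
So |(-t^3 - 4t^2 - 4t + 6) − 22| = |t + 4|·|-t^2 - 4|.
Require δ ≤ 1. Then |t + 4| < 1 gives |t| < 5, and by the triangle inequality |-t^2 - 4| ≤ 5^2 + 4 = 29.
Hence |(-t^3 - 4t^2 - 4t + 6) − 22| ≤ 29|t + 4| < ϵ provided |t + 4| < ϵ/29.
Take δ = min(1, ϵ/29). Then 0 < |t + 4| < δ gives both |t + 4| < 1 and |t + 4| < ϵ/29, so |(-t^3 - 4t^2 - 4t + 6) − 22| < ϵ.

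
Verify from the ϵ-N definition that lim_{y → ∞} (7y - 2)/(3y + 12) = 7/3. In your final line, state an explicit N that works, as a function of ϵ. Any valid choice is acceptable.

Let ϵ > 0 be given. We seek N > 0 such that y > N implies |(7y - 2)/(3y + 12) − (7/3)| < ϵ.
(7y - 2)/(3y + 12) − (7/3) = (3(7y - 2) − 7(3y + 12)) / (3(3y + 12)) = -90/(3(3y + 12)).
For y > 0 we have 3y + 12 > 3y, so |(7y - 2)/(3y + 12) − (7/3)| = 90/(3(3y + 12)) < 90/(3·3y) = 10/y.
Thus |(7y - 2)/(3y + 12) − (7/3)| < ϵ whenever y > 10/ϵ.
Take N = 10/ϵ. If y > N then |(7y - 2)/(3y + 12) − (7/3)| < 10/y < ϵ.

N = 10/ϵ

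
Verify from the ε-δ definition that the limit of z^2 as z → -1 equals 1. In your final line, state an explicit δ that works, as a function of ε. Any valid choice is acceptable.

Let ε > 0. We seek δ > 0 with 0 < |z + 1| < δ ⇒ |z^2 − 1| < ε.
Factor: z^2 − 1 = (z + 1)(z - 1), so |z^2 − 1| = |z + 1|·|z - 1|.
Impose δ ≤ 1 so that |z| < 2; then |z - 1| ≤ 3.
Hence |z^2 − 1| ≤ 3|z + 1|, which is < ε once |z + 1| < ε/3.
Take δ = min(1, ε/3). If 0 < |z + 1| < δ then both bounds hold and |z^2 − 1| ≤ 3|z + 1| < 3·(ε/3) = ε.

δ = min(1, ε/3)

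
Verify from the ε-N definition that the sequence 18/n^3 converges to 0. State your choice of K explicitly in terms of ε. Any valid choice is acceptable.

K = (18/ε)^{1/3}

Fix ε > 0. For n ≥ 1, |18/n^3 − 0| = 18/n^3.
18/n^3 < ε ⇔ n^3 > 18/ε ⇔ n > (18/ε)^{1/3}.
Take K = (18/ε)^{1/3}. Then n > K implies 18/n^3 < ε.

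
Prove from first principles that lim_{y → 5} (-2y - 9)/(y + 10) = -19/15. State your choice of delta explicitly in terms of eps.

Suppose eps > 0. We want delta > 0 with 0 < |y − 5| < delta ⇒ |(-2y - 9)/(y + 10) + 19/15| < eps.
Combining over a common denominator, (-2y - 9)/(y + 10) + 19/15 = [(-2y - 9)·15 − (-19)·(y + 10)] / [15·(y + 10)] = -11(y − 5) / (15(y + 10)).
So |(-2y - 9)/(y + 10) + 19/15| = 11|y − 5| / (15·|y + 10|).
Restrict delta ≤ 15/2. Then |y − 5| < 15/2 gives |y + 10| = |(y − 5) + 15| ≥ 15 − 15/2 = 15/2.
Hence |(-2y - 9)/(y + 10) + 19/15| < 11|y − 5|/(15·(15/2)) = (22/225)|y − 5|, which is < eps once |y − 5| < (225/22)eps.
Take delta = min(15/2, (225/22)eps). Then 0 < |y − 5| < delta forces both bounds, so |(-2y - 9)/(y + 10) + 19/15| < eps.

delta = min(15/2, (225/22)eps)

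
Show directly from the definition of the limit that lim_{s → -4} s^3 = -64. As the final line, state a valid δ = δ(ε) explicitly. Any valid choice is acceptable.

Let ε > 0 be given. We seek δ > 0 with 0 < |s + 4| < δ ⇒ |s^3 + 64| < ε.
Factor: s^3 + 64 = (s + 4)(s^2 - 4s + 16), so |s^3 + 64| = |s + 4|·|s^2 - 4s + 16|.
Restrict δ ≤ 2. Then |s + 4| < 2 gives |s| < 6, so by the triangle inequality |s^2 - 4s + 16| ≤ 6^2 + 4·6 + 16 = 76.
Hence |s^3 + 64| ≤ 76|s + 4|, which is < ε once |s + 4| < ε/76.
Take δ = min(2, ε/76). If 0 < |s + 4| < δ then both bounds hold and |s^3 + 64| ≤ 76|s + 4| < 76·(ε/76) = ε.

δ = min(2, ε/76)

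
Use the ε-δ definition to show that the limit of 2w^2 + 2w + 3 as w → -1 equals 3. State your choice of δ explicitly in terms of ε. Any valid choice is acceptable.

Let ε > 0 be given. We want δ > 0 such that 0 < |w + 1| < δ implies |(2w^2 + 2w + 3) − 3| < ε.
(2w^2 + 2w + 3) − 3 = 2w^2 + 2w = (w + 1)(2w).
So |(2w^2 + 2w + 3) − 3| = |w + 1|·|2w|.
Assume first that |w + 1| < 2, so |w| < 3. Then |2w| ≤ 2·3 = 6.
Hence |(2w^2 + 2w + 3) − 3| ≤ 6|w + 1| < ε provided |w + 1| < ε/6.
Choosing δ = min(2, ε/6) ensures both conditions, hence |(2w^2 + 2w + 3) − 3| < ε.

δ = min(2, ε/6)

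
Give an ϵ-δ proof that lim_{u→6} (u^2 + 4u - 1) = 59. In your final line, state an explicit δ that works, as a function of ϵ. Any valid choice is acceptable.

δ = min(1, ϵ/17)

Fix ϵ > 0. We want δ > 0 such that 0 < |u − 6| < δ implies |(u^2 + 4u - 1) − 59| < ϵ.
(u^2 + 4u - 1) − 59 = u^2 + 4u - 60 = (u − 6)(u + 10).
So |(u^2 + 4u - 1) − 59| = |u − 6|·|u + 10|.
Require δ ≤ 1. Then |u − 6| < 1 gives |u| < 7, and by the triangle inequality |u + 10| ≤ 7 + 10 = 17.
Hence |(u^2 + 4u - 1) − 59| ≤ 17|u − 6| < ϵ provided |u − 6| < ϵ/17.
Take δ = min(1, ϵ/17). Then 0 < |u − 6| < δ gives both |u − 6| < 1 and |u − 6| < ϵ/17, so |(u^2 + 4u - 1) − 59| < ϵ.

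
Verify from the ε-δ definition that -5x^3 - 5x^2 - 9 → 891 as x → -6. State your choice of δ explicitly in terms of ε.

Let ε > 0 be given. We want δ > 0 such that 0 < |x + 6| < δ implies |(-5x^3 - 5x^2 - 9) − 891| < ε.
(-5x^3 - 5x^2 - 9) − 891 = -5x^3 - 5x^2 - 900 = (x + 6)(-5x^2 + 25x - 150).
So |(-5x^3 - 5x^2 - 9) − 891| = |x + 6|·|-5x^2 + 25x - 150|.
Require δ ≤ 1. Then |x + 6| < 1 gives |x| < 7, and by the triangle inequality |-5x^2 + 25x - 150| ≤ 5·7^2 + 25·7 + 150 = 570.
Hence |(-5x^3 - 5x^2 - 9) − 891| ≤ 570|x + 6| < ε provided |x + 6| < ε/570.
Choosing δ = min(1, ε/570) ensures both conditions, hence |(-5x^3 - 5x^2 - 9) − 891| < ε.

δ = min(1, ε/570)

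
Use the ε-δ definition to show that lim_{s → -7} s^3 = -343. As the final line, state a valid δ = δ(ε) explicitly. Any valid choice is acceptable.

Let ε > 0 be given. We seek δ > 0 with 0 < |s + 7| < δ ⇒ |s^3 + 343| < ε.
Factor: s^3 + 343 = (s + 7)(s^2 - 7s + 49), so |s^3 + 343| = |s + 7|·|s^2 - 7s + 49|.
Impose δ ≤ 2 so that |s| < 9; then |s^2 - 7s + 49| ≤ 193.
Hence |s^3 + 343| ≤ 193|s + 7|, which is < ε once |s + 7| < ε/193.
Take δ = min(2, ε/193). If 0 < |s + 7| < δ then both bounds hold and |s^3 + 343| ≤ 193|s + 7| < 193·(ε/193) = ε.

δ = min(2, ε/193)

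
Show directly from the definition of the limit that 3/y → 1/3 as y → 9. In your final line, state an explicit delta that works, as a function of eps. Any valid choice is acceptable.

delta = min(9/2, (27/2)eps)

Fix eps > 0. We seek delta > 0 such that 0 < |y − 9| < delta implies |3/y − (1/3)| < eps.
|3/y − (1/3)| = 3·|9 − y|/(9·|y|) = 3|y − 9|/(9|y|).
Require delta ≤ 9/2 so that |y| > 9 − 9/2 = 9/2, hence 9|y| > 81/2.
Then |3/y − (1/3)| < 3|y − 9|/(81/2), which is < eps when |y − 9| < (27/2)eps.
Take delta = min(9/2, (27/2)eps). Then 0 < |y − 9| < delta gives both |y − 9| < 9/2 and |y − 9| < (27/2)eps, so |3/y − (1/3)| < eps.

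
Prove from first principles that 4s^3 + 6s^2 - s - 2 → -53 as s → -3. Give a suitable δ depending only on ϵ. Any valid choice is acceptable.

Let ϵ > 0. We want δ > 0 such that 0 < |s + 3| < δ implies |(4s^3 + 6s^2 - s - 2) + 53| < ϵ.
(4s^3 + 6s^2 - s - 2) + 53 = 4s^3 + 6s^2 - s + 51 = (s + 3)(4s^2 - 6s + 17).
So |(4s^3 + 6s^2 - s - 2) + 53| = |s + 3|·|4s^2 - 6s + 17|.
Require δ ≤ 1. Then |s + 3| < 1 gives |s| < 4, and by the triangle inequality |4s^2 - 6s + 17| ≤ 4·4^2 + 6·4 + 17 = 105.
Hence |(4s^3 + 6s^2 - s - 2) + 53| ≤ 105|s + 3| < ϵ provided |s + 3| < ϵ/105.
Choosing δ = min(1, ϵ/105) ensures both conditions, hence |(4s^3 + 6s^2 - s - 2) + 53| < ϵ.

δ = min(1, ϵ/105)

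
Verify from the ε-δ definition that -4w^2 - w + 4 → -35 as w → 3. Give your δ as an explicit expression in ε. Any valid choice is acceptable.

Fix ε > 0. We want δ > 0 such that 0 < |w − 3| < δ implies |(-4w^2 - w + 4) + 35| < ε.
(-4w^2 - w + 4) + 35 = -4w^2 - w + 39 = (w − 3)(-4w - 13).
So |(-4w^2 - w + 4) + 35| = |w − 3|·|-4w - 13|.
Assume first that |w − 3| < 2, so |w| < 5. Then |-4w - 13| ≤ 4·5 + 13 = 33.
Hence |(-4w^2 - w + 4) + 35| ≤ 33|w − 3| < ε provided |w − 3| < ε/33.
Choosing δ = min(2, ε/33) ensures both conditions, hence |(-4w^2 - w + 4) + 35| < ε.

δ = min(2, ε/33)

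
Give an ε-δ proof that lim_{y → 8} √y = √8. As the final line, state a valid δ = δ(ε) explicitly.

δ = min(8, √8·ε)

Let ε > 0. We want δ > 0 such that 0 < |y − 8| < δ implies |√y − √8| < ε.
Rationalise: √y − √8 = (y − 8)/(√y + √8), so |√y − √8| = |y − 8|/(√y + √8).
Restrict δ ≤ 8 so that |y − 8| < 8 forces y > 0, and then √y + √8 > √8.
Hence |√y − √8| < |y − 8|/√8, which is < ε once |y − 8| < √8·ε.
Take δ = min(8, √8·ε). If 0 < |y − 8| < δ then y > 0 and |√y − √8| < |y − 8|/√8 < ε.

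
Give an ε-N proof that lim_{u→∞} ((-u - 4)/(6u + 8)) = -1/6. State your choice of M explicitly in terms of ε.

Fix ε > 0. We seek M > 0 such that u > M implies |(-u - 4)/(6u + 8) + 1/6| < ε.
(-u - 4)/(6u + 8) + 1/6 = (6(-u - 4) − (-1)(6u + 8)) / (6(6u + 8)) = -16/(6(6u + 8)).
For u > 0 we have 6u + 8 > 6u, so |(-u - 4)/(6u + 8) + 1/6| = 16/(6(6u + 8)) < 16/(6·6u) = (4/9)/u.
Thus |(-u - 4)/(6u + 8) + 1/6| < ε whenever u > (4/9)/ε.
Take M = (4/9)/ε. If u > M then |(-u - 4)/(6u + 8) + 1/6| < (4/9)/u < ε.

M = (4/9)/ε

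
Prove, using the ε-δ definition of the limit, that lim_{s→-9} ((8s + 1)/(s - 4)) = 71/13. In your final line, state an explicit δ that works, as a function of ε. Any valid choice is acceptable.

δ = min(13/2, (169/66)ε)

Fix ε > 0. We want δ > 0 with 0 < |s + 9| < δ ⇒ |(8s + 1)/(s - 4) − (71/13)| < ε.
Combining over a common denominator, (8s + 1)/(s - 4) − (71/13) = [(8s + 1)·(-13) − (-71)·(s - 4)] / [(-13)·(s - 4)] = -33(s + 9) / ((-13)(s - 4)).
So |(8s + 1)/(s - 4) − (71/13)| = 33|s + 9| / (13·|s − 4|).
Require δ ≤ 13/2, so |s − 4| ≥ |-13| − |s + 9| > 13 − 13/2 = 13/2.
Hence |(8s + 1)/(s - 4) − (71/13)| < 33|s + 9|/(13·(13/2)) = (66/169)|s + 9|, which is < ε once |s + 9| < (169/66)ε.
Take δ = min(13/2, (169/66)ε). Then 0 < |s + 9| < δ forces both bounds, so |(8s + 1)/(s - 4) − (71/13)| < ε.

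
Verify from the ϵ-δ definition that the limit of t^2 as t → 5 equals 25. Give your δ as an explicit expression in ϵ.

δ = min(2, ϵ/12)

Fix ϵ > 0. We seek δ > 0 with 0 < |t − 5| < δ ⇒ |t^2 − 25| < ϵ.
Factor: t^2 − 25 = (t − 5)(t + 5), so |t^2 − 25| = |t − 5|·|t + 5|.
Restrict δ ≤ 2. Then |t − 5| < 2 gives |t| < 7, so by the triangle inequality |t + 5| ≤ 7 + 5 = 12.
Hence |t^2 − 25| ≤ 12|t − 5|, which is < ϵ once |t − 5| < ϵ/12.
Take δ = min(2, ϵ/12). If 0 < |t − 5| < δ then both bounds hold and |t^2 − 25| ≤ 12|t − 5| < 12·(ϵ/12) = ϵ.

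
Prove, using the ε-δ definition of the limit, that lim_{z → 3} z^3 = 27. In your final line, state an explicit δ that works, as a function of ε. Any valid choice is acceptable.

Let ε > 0. We seek δ > 0 with 0 < |z − 3| < δ ⇒ |z^3 − 27| < ε.
Factor: z^3 − 27 = (z − 3)(z^2 + 3z + 9), so |z^3 − 27| = |z − 3|·|z^2 + 3z + 9|.
Impose δ ≤ 1 so that |z| < 4; then |z^2 + 3z + 9| ≤ 37.
Hence |z^3 − 27| ≤ 37|z − 3|, which is < ε once |z − 3| < ε/37.
Take δ = min(1, ε/37). If 0 < |z − 3| < δ then both bounds hold and |z^3 − 27| ≤ 37|z − 3| < 37·(ε/37) = ε.

δ = min(1, ε/37)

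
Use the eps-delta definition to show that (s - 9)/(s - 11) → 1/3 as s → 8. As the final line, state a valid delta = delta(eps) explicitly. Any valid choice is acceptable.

Let eps > 0 be given. We want delta > 0 with 0 < |s − 8| < delta ⇒ |(s - 9)/(s - 11) − (1/3)| < eps.
Combining over a common denominator, (s - 9)/(s - 11) − (1/3) = [(s - 9)·(-3) − (-1)·(s - 11)] / [(-3)·(s - 11)] = -2(s − 8) / ((-3)(s - 11)).
So |(s - 9)/(s - 11) − (1/3)| = 2|s − 8| / (3·|s − 11|).
Require delta ≤ 3/2, so |s − 11| ≥ |-3| − |s − 8| > 3 − 3/2 = 3/2.
Hence |(s - 9)/(s - 11) − (1/3)| < 2|s − 8|/(3·(3/2)) = (4/9)|s − 8|, which is < eps once |s − 8| < (9/4)eps.
Take delta = min(3/2, (9/4)eps). Then 0 < |s − 8| < delta forces both bounds, so |(s - 9)/(s - 11) − (1/3)| < eps.

delta = min(3/2, (9/4)eps)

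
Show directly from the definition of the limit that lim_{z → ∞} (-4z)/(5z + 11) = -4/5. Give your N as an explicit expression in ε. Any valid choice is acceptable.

Fix ε > 0. We seek N > 0 such that z > N implies |(-4z)/(5z + 11) + 4/5| < ε.
(-4z)/(5z + 11) + 4/5 = (5(-4z) − (-4)(5z + 11)) / (5(5z + 11)) = 44/(5(5z + 11)).
For z > 0 we have 5z + 11 > 5z, so |(-4z)/(5z + 11) + 4/5| = 44/(5(5z + 11)) < 44/(5·5z) = (44/25)/z.
Thus |(-4z)/(5z + 11) + 4/5| < ε whenever z > (44/25)/ε.
Take N = (44/25)/ε. If z > N then |(-4z)/(5z + 11) + 4/5| < (44/25)/z < ε.

N = (44/25)/ε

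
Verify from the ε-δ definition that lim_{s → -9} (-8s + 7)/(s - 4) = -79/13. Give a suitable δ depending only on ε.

Let ε > 0. We want δ > 0 with 0 < |s + 9| < δ ⇒ |(-8s + 7)/(s - 4) + 79/13| < ε.
Combining over a common denominator, (-8s + 7)/(s - 4) + 79/13 = [(-8s + 7)·(-13) − 79·(s - 4)] / [(-13)·(s - 4)] = 25(s + 9) / ((-13)(s - 4)).
So |(-8s + 7)/(s - 4) + 79/13| = 25|s + 9| / (13·|s − 4|).
Require δ ≤ 13/2, so |s − 4| ≥ |-13| − |s + 9| > 13 − 13/2 = 13/2.
Hence |(-8s + 7)/(s - 4) + 79/13| < 25|s + 9|/(13·(13/2)) = (50/169)|s + 9|, which is < ε once |s + 9| < (169/50)ε.
Take δ = min(13/2, (169/50)ε). Then 0 < |s + 9| < δ forces both bounds, so |(-8s + 7)/(s - 4) + 79/13| < ε.

δ = min(13/2, (169/50)ε)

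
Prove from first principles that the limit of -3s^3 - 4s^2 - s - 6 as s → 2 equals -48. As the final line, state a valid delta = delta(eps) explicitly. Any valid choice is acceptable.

delta = min(2, eps/109)

Let eps > 0. We want delta > 0 such that 0 < |s − 2| < delta implies |(-3s^3 - 4s^2 - s - 6) + 48| < eps.
(-3s^3 - 4s^2 - s - 6) + 48 = -3s^3 - 4s^2 - s + 42 = (s − 2)(-3s^2 - 10s - 21).
So |(-3s^3 - 4s^2 - s - 6) + 48| = |s − 2|·|-3s^2 - 10s - 21|.
Require delta ≤ 2. Then |s − 2| < 2 gives |s| < 4, and by the triangle inequality |-3s^2 - 10s - 21| ≤ 3·4^2 + 10·4 + 21 = 109.
Hence |(-3s^3 - 4s^2 - s - 6) + 48| ≤ 109|s − 2| < eps provided |s − 2| < eps/109.
Take delta = min(2, eps/109). Then 0 < |s − 2| < delta gives both |s − 2| < 2 and |s − 2| < eps/109, so |(-3s^3 - 4s^2 - s - 6) + 48| < eps.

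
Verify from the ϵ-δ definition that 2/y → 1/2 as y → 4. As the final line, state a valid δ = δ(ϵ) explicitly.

δ = min(2, 4ϵ)

Suppose ϵ > 0. We seek δ > 0 such that 0 < |y − 4| < δ implies |2/y − (1/2)| < ϵ.
|2/y − (1/2)| = 2·|4 − y|/(4·|y|) = 2|y − 4|/(4|y|).
Require δ ≤ 2 so that |y| > 4 − 2 = 2, hence 4|y| > 8.
Then |2/y − (1/2)| < 2|y − 4|/8, which is < ϵ when |y − 4| < 4ϵ.
Take δ = min(2, 4ϵ). Then 0 < |y − 4| < δ gives both |y − 4| < 2 and |y − 4| < 4ϵ, so |2/y − (1/2)| < ϵ.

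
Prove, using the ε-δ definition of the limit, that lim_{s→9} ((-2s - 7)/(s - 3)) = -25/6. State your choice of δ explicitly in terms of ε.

δ = min(3, (18/13)ε)

Let ε > 0 be given. We want δ > 0 with 0 < |s − 9| < δ ⇒ |(-2s - 7)/(s - 3) + 25/6| < ε.
Combining over a common denominator, (-2s - 7)/(s - 3) + 25/6 = [(-2s - 7)·6 − (-25)·(s - 3)] / [6·(s - 3)] = 13(s − 9) / (6(s - 3)).
So |(-2s - 7)/(s - 3) + 25/6| = 13|s − 9| / (6·|s − 3|).
Restrict δ ≤ 3. Then |s − 9| < 3 gives |s − 3| = |(s − 9) + 6| ≥ 6 − 3 = 3.
Hence |(-2s - 7)/(s - 3) + 25/6| < 13|s − 9|/(6·3) = (13/18)|s − 9|, which is < ε once |s − 9| < (18/13)ε.
Take δ = min(3, (18/13)ε). Then 0 < |s − 9| < δ forces both bounds, so |(-2s - 7)/(s - 3) + 25/6| < ε.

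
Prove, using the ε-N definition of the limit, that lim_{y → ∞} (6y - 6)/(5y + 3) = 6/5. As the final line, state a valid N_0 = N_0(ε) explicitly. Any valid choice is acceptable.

N_0 = (48/25)/ε

Fix ε > 0. We seek N_0 > 0 such that y > N_0 implies |(6y - 6)/(5y + 3) − (6/5)| < ε.
(6y - 6)/(5y + 3) − (6/5) = (5(6y - 6) − 6(5y + 3)) / (5(5y + 3)) = -48/(5(5y + 3)).
For y > 0 we have 5y + 3 > 5y, so |(6y - 6)/(5y + 3) − (6/5)| = 48/(5(5y + 3)) < 48/(5·5y) = (48/25)/y.
Thus |(6y - 6)/(5y + 3) − (6/5)| < ε whenever y > (48/25)/ε.
Take N_0 = (48/25)/ε. If y > N_0 then |(6y - 6)/(5y + 3) − (6/5)| < (48/25)/y < ε.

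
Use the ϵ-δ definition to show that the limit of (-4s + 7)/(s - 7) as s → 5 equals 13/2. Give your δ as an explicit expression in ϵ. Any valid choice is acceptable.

δ = min(1, (2/21)ϵ)

Let ϵ > 0 be given. We want δ > 0 with 0 < |s − 5| < δ ⇒ |(-4s + 7)/(s - 7) − (13/2)| < ϵ.
Combining over a common denominator, (-4s + 7)/(s - 7) − (13/2) = [(-4s + 7)·(-2) − (-13)·(s - 7)] / [(-2)·(s - 7)] = 21(s − 5) / ((-2)(s - 7)).
So |(-4s + 7)/(s - 7) − (13/2)| = 21|s − 5| / (2·|s − 7|).
Restrict δ ≤ 1. Then |s − 5| < 1 gives |s − 7| = |(s − 5) + (-2)| ≥ 2 − 1 = 1.
Hence |(-4s + 7)/(s - 7) − (13/2)| < 21|s − 5|/(2·1) = (21/2)|s − 5|, which is < ϵ once |s − 5| < (2/21)ϵ.
Take δ = min(1, (2/21)ϵ). Then 0 < |s − 5| < δ forces both bounds, so |(-4s + 7)/(s - 7) − (13/2)| < ϵ.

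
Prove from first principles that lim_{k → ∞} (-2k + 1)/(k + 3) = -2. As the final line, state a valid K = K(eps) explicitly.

K = 7/eps

Suppose eps > 0. For k ≥ 1, |(-2k + 1)/(k + 3) + 2| = |7|/((k + 3)) = 7/((k + 3)).
Since k + 3 ≥ k for k ≥ 1, this is ≤ 7/(k) = 7/k.
So |(-2k + 1)/(k + 3) + 2| < eps whenever k > 7/eps.
Take K = 7/eps. If k > K then |(-2k + 1)/(k + 3) + 2| ≤ 7/k < eps.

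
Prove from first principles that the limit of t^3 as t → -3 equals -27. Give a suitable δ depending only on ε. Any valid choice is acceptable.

δ = min(1, ε/37)

Let ε > 0 be given. We seek δ > 0 with 0 < |t + 3| < δ ⇒ |t^3 + 27| < ε.
Factor: t^3 + 27 = (t + 3)(t^2 - 3t + 9), so |t^3 + 27| = |t + 3|·|t^2 - 3t + 9|.
Impose δ ≤ 1 so that |t| < 4; then |t^2 - 3t + 9| ≤ 37.
Hence |t^3 + 27| ≤ 37|t + 3|, which is < ε once |t + 3| < ε/37.
Take δ = min(1, ε/37). If 0 < |t + 3| < δ then both bounds hold and |t^3 + 27| ≤ 37|t + 3| < 37·(ε/37) = ε.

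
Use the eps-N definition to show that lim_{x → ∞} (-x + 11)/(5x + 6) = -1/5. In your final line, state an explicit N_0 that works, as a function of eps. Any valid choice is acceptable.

N_0 = (61/25)/eps

Suppose eps > 0. We seek N_0 > 0 such that x > N_0 implies |(-x + 11)/(5x + 6) + 1/5| < eps.
(-x + 11)/(5x + 6) + 1/5 = (5(-x + 11) − (-1)(5x + 6)) / (5(5x + 6)) = 61/(5(5x + 6)).
For x > 0 we have 5x + 6 > 5x, so |(-x + 11)/(5x + 6) + 1/5| = 61/(5(5x + 6)) < 61/(5·5x) = (61/25)/x.
Thus |(-x + 11)/(5x + 6) + 1/5| < eps whenever x > (61/25)/eps.
Take N_0 = (61/25)/eps. If x > N_0 then |(-x + 11)/(5x + 6) + 1/5| < (61/25)/x < eps.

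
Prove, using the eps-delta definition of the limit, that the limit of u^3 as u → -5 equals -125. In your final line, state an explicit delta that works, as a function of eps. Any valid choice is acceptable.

Fix eps > 0. We seek delta > 0 with 0 < |u + 5| < delta ⇒ |u^3 + 125| < eps.
Factor: u^3 + 125 = (u + 5)(u^2 - 5u + 25), so |u^3 + 125| = |u + 5|·|u^2 - 5u + 25|.
Restrict delta ≤ 1. Then |u + 5| < 1 gives |u| < 6, so by the triangle inequality |u^2 - 5u + 25| ≤ 6^2 + 5·6 + 25 = 91.
Hence |u^3 + 125| ≤ 91|u + 5|, which is < eps once |u + 5| < eps/91.
Take delta = min(1, eps/91). If 0 < |u + 5| < delta then both bounds hold and |u^3 + 125| ≤ 91|u + 5| < 91·(eps/91) = eps.

delta = min(1, eps/91)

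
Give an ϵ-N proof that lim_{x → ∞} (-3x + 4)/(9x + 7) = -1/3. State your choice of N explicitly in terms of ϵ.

Fix ϵ > 0. We seek N > 0 such that x > N implies |(-3x + 4)/(9x + 7) + 1/3| < ϵ.
(-3x + 4)/(9x + 7) + 1/3 = (9(-3x + 4) − (-3)(9x + 7)) / (9(9x + 7)) = 57/(9(9x + 7)).
For x > 0 we have 9x + 7 > 9x, so |(-3x + 4)/(9x + 7) + 1/3| = 57/(9(9x + 7)) < 57/(9·9x) = (19/27)/x.
Thus |(-3x + 4)/(9x + 7) + 1/3| < ϵ whenever x > (19/27)/ϵ.
Take N = (19/27)/ϵ. If x > N then |(-3x + 4)/(9x + 7) + 1/3| < (19/27)/x < ϵ.

N = (19/27)/ϵ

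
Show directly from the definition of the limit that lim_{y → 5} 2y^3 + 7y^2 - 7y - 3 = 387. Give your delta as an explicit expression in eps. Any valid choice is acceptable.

Let eps > 0. We want delta > 0 such that 0 < |y − 5| < delta implies |(2y^3 + 7y^2 - 7y - 3) − 387| < eps.
(2y^3 + 7y^2 - 7y - 3) − 387 = 2y^3 + 7y^2 - 7y - 390 = (y − 5)(2y^2 + 17y + 78).
So |(2y^3 + 7y^2 - 7y - 3) − 387| = |y − 5|·|2y^2 + 17y + 78|.
Require delta ≤ 1. Then |y − 5| < 1 gives |y| < 6, and by the triangle inequality |2y^2 + 17y + 78| ≤ 2·6^2 + 17·6 + 78 = 252.
Hence |(2y^3 + 7y^2 - 7y - 3) − 387| ≤ 252|y − 5| < eps provided |y − 5| < eps/252.
Take delta = min(1, eps/252). Then 0 < |y − 5| < delta gives both |y − 5| < 1 and |y − 5| < eps/252, so |(2y^3 + 7y^2 - 7y - 3) − 387| < eps.

delta = min(1, eps/252)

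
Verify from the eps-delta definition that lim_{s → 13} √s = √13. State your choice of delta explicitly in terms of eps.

delta = min(13, √13·eps)

Let eps > 0 be given. We want delta > 0 such that 0 < |s − 13| < delta implies |√s − √13| < eps.
Multiplying by the conjugate, |√s − √13| = |s − 13|/(√s + √13).
Restrict delta ≤ 13 so that |s − 13| < 13 forces s > 0, and then √s + √13 > √13.
Hence |√s − √13| < |s − 13|/√13, which is < eps once |s − 13| < √13·eps.
Take delta = min(13, √13·eps). If 0 < |s − 13| < delta then s > 0 and |√s − √13| < |s − 13|/√13 < eps.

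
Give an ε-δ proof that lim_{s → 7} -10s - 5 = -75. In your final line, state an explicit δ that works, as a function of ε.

δ = ε/10

Let ε > 0 be given. We need δ > 0 so that 0 < |s − 7| < δ implies |(-10s - 5) + 75| < ε.
Since (-10s - 5) + 75 = -10(s − 7), we have |(-10s - 5) + 75| = 10|s − 7|.
So 10|s − 7| < ε exactly when |s − 7| < ε/10.
Choosing δ = ε/10 gives |(-10s - 5) + 75| = 10|s − 7| < ε whenever |s − 7| < δ.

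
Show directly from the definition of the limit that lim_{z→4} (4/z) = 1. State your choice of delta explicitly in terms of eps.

Let eps > 0 be given. We seek delta > 0 such that 0 < |z − 4| < delta implies |4/z − 1| < eps.
|4/z − 1| = 4·|4 − z|/(4·|z|) = 4|z − 4|/(4|z|).
Restrict delta ≤ 2. Then |z − 4| < 2 gives |z| > 2, so 4|z| > 8.
Then |4/z − 1| < 4|z − 4|/8, which is < eps when |z − 4| < 2eps.
Take delta = min(2, 2eps). Then 0 < |z − 4| < delta gives both |z − 4| < 2 and |z − 4| < 2eps, so |4/z − 1| < eps.

delta = min(2, 2eps)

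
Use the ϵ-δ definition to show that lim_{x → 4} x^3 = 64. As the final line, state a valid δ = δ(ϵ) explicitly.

Fix ϵ > 0. We seek δ > 0 with 0 < |x − 4| < δ ⇒ |x^3 − 64| < ϵ.
Factor: x^3 − 64 = (x − 4)(x^2 + 4x + 16), so |x^3 − 64| = |x − 4|·|x^2 + 4x + 16|.
Restrict δ ≤ 1. Then |x − 4| < 1 gives |x| < 5, so by the triangle inequality |x^2 + 4x + 16| ≤ 5^2 + 4·5 + 16 = 61.
Hence |x^3 − 64| ≤ 61|x − 4|, which is < ϵ once |x − 4| < ϵ/61.
Take δ = min(1, ϵ/61). If 0 < |x − 4| < δ then both bounds hold and |x^3 − 64| ≤ 61|x − 4| < 61·(ϵ/61) = ϵ.

δ = min(1, ϵ/61)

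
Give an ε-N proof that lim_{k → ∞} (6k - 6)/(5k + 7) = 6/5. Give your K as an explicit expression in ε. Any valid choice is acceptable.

Let ε > 0. For k ≥ 1, |(6k - 6)/(5k + 7) − (6/5)| = |-72|/(5(5k + 7)) = 72/(5(5k + 7)).
Since 5k + 7 ≥ 5k for k ≥ 1, this is ≤ 72/(5·5k) = (72/25)/k.
So |(6k - 6)/(5k + 7) − (6/5)| < ε whenever k > (72/25)/ε.
Take K = (72/25)/ε. If k > K then |(6k - 6)/(5k + 7) − (6/5)| ≤ (72/25)/k < ε.

K = (72/25)/ε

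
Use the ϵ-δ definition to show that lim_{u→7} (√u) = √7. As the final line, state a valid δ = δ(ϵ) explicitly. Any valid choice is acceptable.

δ = min(7, √7·ϵ)

Fix ϵ > 0. We want δ > 0 such that 0 < |u − 7| < δ implies |√u − √7| < ϵ.
Rationalise: √u − √7 = (u − 7)/(√u + √7), so |√u − √7| = |u − 7|/(√u + √7).
Restrict δ ≤ 7 so that |u − 7| < 7 forces u > 0, and then √u + √7 > √7.
Hence |√u − √7| < |u − 7|/√7, which is < ϵ once |u − 7| < √7·ϵ.
Take δ = min(7, √7·ϵ). If 0 < |u − 7| < δ then u > 0 and |√u − √7| < |u − 7|/√7 < ϵ.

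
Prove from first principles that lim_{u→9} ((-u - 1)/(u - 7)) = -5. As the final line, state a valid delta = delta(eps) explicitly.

delta = min(1, (1/4)eps)

Fix eps > 0. We want delta > 0 with 0 < |u − 9| < delta ⇒ |(-u - 1)/(u - 7) + 5| < eps.
Combining over a common denominator, (-u - 1)/(u - 7) + 5 = [(-u - 1)·2 − (-10)·(u - 7)] / [2·(u - 7)] = 8(u − 9) / (2(u - 7)).
So |(-u - 1)/(u - 7) + 5| = 8|u − 9| / (2·|u − 7|).
Require delta ≤ 1, so |u − 7| ≥ |2| − |u − 9| > 2 − 1 = 1.
Hence |(-u - 1)/(u - 7) + 5| < 8|u − 9|/(2·1) = 4|u − 9|, which is < eps once |u − 9| < (1/4)eps.
Take delta = min(1, (1/4)eps). Then 0 < |u − 9| < delta forces both bounds, so |(-u - 1)/(u - 7) + 5| < eps.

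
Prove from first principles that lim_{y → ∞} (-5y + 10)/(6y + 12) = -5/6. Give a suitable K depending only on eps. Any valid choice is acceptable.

K = (10/3)/eps

Let eps > 0. We seek K > 0 such that y > K implies |(-5y + 10)/(6y + 12) + 5/6| < eps.
(-5y + 10)/(6y + 12) + 5/6 = (6(-5y + 10) − (-5)(6y + 12)) / (6(6y + 12)) = 120/(6(6y + 12)).
For y > 0 we have 6y + 12 > 6y, so |(-5y + 10)/(6y + 12) + 5/6| = 120/(6(6y + 12)) < 120/(6·6y) = (10/3)/y.
Thus |(-5y + 10)/(6y + 12) + 5/6| < eps whenever y > (10/3)/eps.
Take K = (10/3)/eps. If y > K then |(-5y + 10)/(6y + 12) + 5/6| < (10/3)/y < eps.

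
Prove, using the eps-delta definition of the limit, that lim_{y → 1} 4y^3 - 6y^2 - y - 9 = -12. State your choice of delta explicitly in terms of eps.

Let eps > 0. We want delta > 0 such that 0 < |y − 1| < delta implies |(4y^3 - 6y^2 - y - 9) + 12| < eps.
(4y^3 - 6y^2 - y - 9) + 12 = 4y^3 - 6y^2 - y + 3 = (y − 1)(4y^2 - 2y - 3).
So |(4y^3 - 6y^2 - y - 9) + 12| = |y − 1|·|4y^2 - 2y - 3|.
Assume first that |y − 1| < 1, so |y| < 2. Then |4y^2 - 2y - 3| ≤ 4·2^2 + 2·2 + 3 = 23.
Hence |(4y^3 - 6y^2 - y - 9) + 12| ≤ 23|y − 1| < eps provided |y − 1| < eps/23.
Choosing delta = min(1, eps/23) ensures both conditions, hence |(4y^3 - 6y^2 - y - 9) + 12| < eps.

delta = min(1, eps/23)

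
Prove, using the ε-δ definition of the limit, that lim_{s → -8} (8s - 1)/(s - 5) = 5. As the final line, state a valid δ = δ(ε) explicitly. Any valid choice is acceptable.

δ = min(13/2, (13/6)ε)

Suppose ε > 0. We want δ > 0 with 0 < |s + 8| < δ ⇒ |(8s - 1)/(s - 5) − 5| < ε.
Combining over a common denominator, (8s - 1)/(s - 5) − 5 = [(8s - 1)·(-13) − (-65)·(s - 5)] / [(-13)·(s - 5)] = -39(s + 8) / ((-13)(s - 5)).
So |(8s - 1)/(s - 5) − 5| = 39|s + 8| / (13·|s − 5|).
Restrict δ ≤ 13/2. Then |s + 8| < 13/2 gives |s − 5| = |(s + 8) + (-13)| ≥ 13 − 13/2 = 13/2.
Hence |(8s - 1)/(s - 5) − 5| < 39|s + 8|/(13·(13/2)) = (6/13)|s + 8|, which is < ε once |s + 8| < (13/6)ε.
Take δ = min(13/2, (13/6)ε). Then 0 < |s + 8| < δ forces both bounds, so |(8s - 1)/(s - 5) − 5| < ε.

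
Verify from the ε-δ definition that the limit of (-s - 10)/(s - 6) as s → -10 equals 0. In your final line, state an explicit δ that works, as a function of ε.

δ = min(8, 8ε)

Suppose ε > 0. We want δ > 0 with 0 < |s + 10| < δ ⇒ |(-s - 10)/(s - 6) − 0| < ε.
Combining over a common denominator, (-s - 10)/(s - 6) − 0 = [(-s - 10)·(-16) − 0·(s - 6)] / [(-16)·(s - 6)] = 16(s + 10) / ((-16)(s - 6)).
So |(-s - 10)/(s - 6) − 0| = 16|s + 10| / (16·|s − 6|).
Restrict δ ≤ 8. Then |s + 10| < 8 gives |s − 6| = |(s + 10) + (-16)| ≥ 16 − 8 = 8.
Hence |(-s - 10)/(s - 6) − 0| < 16|s + 10|/(16·8) = (1/8)|s + 10|, which is < ε once |s + 10| < 8ε.
Take δ = min(8, 8ε). Then 0 < |s + 10| < δ forces both bounds, so |(-s - 10)/(s - 6) − 0| < ε.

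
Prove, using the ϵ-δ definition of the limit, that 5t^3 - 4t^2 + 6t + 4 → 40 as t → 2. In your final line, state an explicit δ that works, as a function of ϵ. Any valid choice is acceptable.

δ = min(2, ϵ/122)

Suppose ϵ > 0. We want δ > 0 such that 0 < |t − 2| < δ implies |(5t^3 - 4t^2 + 6t + 4) − 40| < ϵ.
(5t^3 - 4t^2 + 6t + 4) − 40 = 5t^3 - 4t^2 + 6t - 36 = (t − 2)(5t^2 + 6t + 18).
So |(5t^3 - 4t^2 + 6t + 4) − 40| = |t − 2|·|5t^2 + 6t + 18|.
Assume first that |t − 2| < 2, so |t| < 4. Then |5t^2 + 6t + 18| ≤ 5·4^2 + 6·4 + 18 = 122.
Hence |(5t^3 - 4t^2 + 6t + 4) − 40| ≤ 122|t − 2| < ϵ provided |t − 2| < ϵ/122.
Choosing δ = min(2, ϵ/122) ensures both conditions, hence |(5t^3 - 4t^2 + 6t + 4) − 40| < ϵ.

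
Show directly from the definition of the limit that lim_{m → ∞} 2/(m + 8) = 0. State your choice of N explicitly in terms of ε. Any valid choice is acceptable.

Suppose ε > 0. For m ≥ 1, |2/(m + 8) − 0| = 2/(m + 8) ≤ 2/m.
We need 2/m < ε, i.e. m > 2/ε.
Take N = 2/ε. If m > N then |2/(m + 8)| ≤ 2/m < ε.

N = 2/ε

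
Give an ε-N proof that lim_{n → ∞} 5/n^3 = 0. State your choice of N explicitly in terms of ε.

Suppose ε > 0. For n ≥ 1, |5/n^3 − 0| = 5/n^3.
5/n^3 < ε ⇔ n^3 > 5/ε ⇔ n > (5/ε)^{1/3}.
Take N = (5/ε)^{1/3}. Then n > N implies 5/n^3 < ε.

N = (5/ε)^{1/3}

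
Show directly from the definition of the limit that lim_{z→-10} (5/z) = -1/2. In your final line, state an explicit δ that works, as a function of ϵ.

Fix ϵ > 0. We seek δ > 0 such that 0 < |z + 10| < δ implies |5/z + 1/2| < ϵ.
|5/z + 1/2| = 5·|-10 − z|/(10·|z|) = 5|z + 10|/(10|z|).
Require δ ≤ 5 so that |z| > 10 − 5 = 5, hence 10|z| > 50.
Then |5/z + 1/2| < 5|z + 10|/50, which is < ϵ when |z + 10| < 10ϵ.
Take δ = min(5, 10ϵ). Then 0 < |z + 10| < δ gives both |z + 10| < 5 and |z + 10| < 10ϵ, so |5/z + 1/2| < ϵ.

δ = min(5, 10ϵ)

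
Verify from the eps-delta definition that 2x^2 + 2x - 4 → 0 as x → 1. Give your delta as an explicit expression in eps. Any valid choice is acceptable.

delta = min(1, eps/8)

Let eps > 0. We want delta > 0 such that 0 < |x − 1| < delta implies |(2x^2 + 2x - 4)| < eps.
(2x^2 + 2x - 4) = 2x^2 + 2x - 4 = (x − 1)(2x + 4).
So |(2x^2 + 2x - 4)| = |x − 1|·|2x + 4|.
Assume first that |x − 1| < 1, so |x| < 2. Then |2x + 4| ≤ 2·2 + 4 = 8.
Hence |(2x^2 + 2x - 4)| ≤ 8|x − 1| < eps provided |x − 1| < eps/8.
Choosing delta = min(1, eps/8) ensures both conditions, hence |(2x^2 + 2x - 4)| < eps.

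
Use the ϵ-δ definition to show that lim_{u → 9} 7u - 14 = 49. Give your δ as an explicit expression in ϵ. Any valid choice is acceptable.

δ = ϵ/7

Let ϵ > 0 be given. We need δ > 0 so that 0 < |u − 9| < δ implies |(7u - 14) − 49| < ϵ.
Since (7u - 14) − 49 = 7(u − 9), we have |(7u - 14) − 49| = 7|u − 9|.
So 7|u − 9| < ϵ exactly when |u − 9| < ϵ/7.
Take δ = ϵ/7. If 0 < |u − 9| < δ then |(7u - 14) − 49| = 7|u − 9| < 7·(ϵ/7) = ϵ.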